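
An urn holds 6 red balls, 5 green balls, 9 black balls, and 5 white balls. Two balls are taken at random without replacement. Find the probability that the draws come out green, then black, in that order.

Chain rule:
P = 5/25 × 9/24 = 45/600 = 3/40.

3/40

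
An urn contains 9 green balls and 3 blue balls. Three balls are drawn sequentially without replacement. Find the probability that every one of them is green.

21/55

P = 9/12 × 8/11 × 7/10 = 504/1320 = 21/55.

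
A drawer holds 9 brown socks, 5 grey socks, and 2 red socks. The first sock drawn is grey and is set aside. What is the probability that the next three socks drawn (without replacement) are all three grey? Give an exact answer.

4/455

With the first sock removed, 4 grey remain out of 15.
P = 4/15 × 3/14 × 2/13 = 24/2730 = 4/455.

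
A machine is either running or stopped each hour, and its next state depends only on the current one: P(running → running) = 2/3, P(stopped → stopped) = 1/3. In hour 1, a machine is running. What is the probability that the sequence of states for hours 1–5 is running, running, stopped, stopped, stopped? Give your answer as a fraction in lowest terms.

2/81

Hour 1 is given. For each transition, use the conditional probability from the current state:
P(running | running) = 2/3; P(stopped | running) = 1/3; P(stopped | stopped) = 1/3; P(stopped | stopped) = 1/3.
P = 2/3 × 1/3 × 1/3 × 1/3 = 2/81.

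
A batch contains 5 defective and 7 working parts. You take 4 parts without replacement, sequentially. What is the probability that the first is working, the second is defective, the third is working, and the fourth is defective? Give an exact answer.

7/99

Chain rule:
P = 7/12 × 5/11 × 6/10 × 4/9 = 840/11880 = 7/99.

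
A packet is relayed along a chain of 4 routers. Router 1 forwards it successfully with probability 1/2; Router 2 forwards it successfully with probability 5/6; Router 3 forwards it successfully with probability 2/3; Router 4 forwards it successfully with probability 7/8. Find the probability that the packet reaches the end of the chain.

35/144

The events are sequential, so multiply the conditional probabilities:
P = 1/2 × 5/6 × 2/3 × 7/8 = 70/288 = 35/144.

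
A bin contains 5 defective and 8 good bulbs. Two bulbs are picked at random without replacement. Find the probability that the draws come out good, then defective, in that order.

Multiply the probability of each draw given the previous ones:
P = 8/13 × 5/12 = 40/156 = 10/39.

10/39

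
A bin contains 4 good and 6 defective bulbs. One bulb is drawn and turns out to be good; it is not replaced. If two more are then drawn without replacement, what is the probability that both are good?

After the first draw, 3 of the remaining 9 bulbs are good.
P = 3/9 × 2/8 = 6/72 = 1/12.

1/12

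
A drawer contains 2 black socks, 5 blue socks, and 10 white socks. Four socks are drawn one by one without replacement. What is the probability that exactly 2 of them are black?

3/68

One ordering (black drawn first) has probability 2/17 × 1/16 × 15/15 × 14/14 = 420/57120 = 1/136.
There are C(4,2) = 6 such orderings, each equally likely, so P = 6 × 1/136 = 3/68.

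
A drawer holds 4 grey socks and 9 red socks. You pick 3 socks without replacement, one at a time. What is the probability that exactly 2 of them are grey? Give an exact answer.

One ordering (grey drawn first) has probability 4/13 × 3/12 × 9/11 = 108/1716 = 9/143.
There are C(3,2) = 3 such orderings, each equally likely, so P = 3 × 9/143 = 27/143.

27/143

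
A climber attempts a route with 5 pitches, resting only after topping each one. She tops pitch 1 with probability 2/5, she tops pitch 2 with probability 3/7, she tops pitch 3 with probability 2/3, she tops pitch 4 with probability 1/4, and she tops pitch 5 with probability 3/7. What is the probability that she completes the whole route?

Multiplying along the chain,
P = 2/5 × 3/7 × 2/3 × 1/4 × 3/7 = 36/2940 = 3/245.

3/245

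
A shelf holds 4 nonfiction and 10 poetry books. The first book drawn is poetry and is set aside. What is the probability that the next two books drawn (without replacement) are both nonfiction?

After the first draw, 4 of the remaining 13 books are nonfiction.
P = 4/13 × 3/12 = 12/156 = 1/13.

1/13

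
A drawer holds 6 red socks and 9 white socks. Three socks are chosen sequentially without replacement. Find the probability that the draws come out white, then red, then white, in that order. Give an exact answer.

72/455

Chain rule:
P = 9/15 × 6/14 × 8/13 = 432/2730 = 72/455.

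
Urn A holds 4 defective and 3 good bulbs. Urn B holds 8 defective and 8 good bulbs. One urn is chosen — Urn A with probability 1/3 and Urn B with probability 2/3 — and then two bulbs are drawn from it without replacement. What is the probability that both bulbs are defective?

79/315

From Urn A: P(both defective) = (4/7)(3/6) = 2/7.
From Urn B: P(both defective) = (8/16)(7/15) = 7/30.
Total probability = (1/3)(2/7) + (2/3)(7/30) = 79/315.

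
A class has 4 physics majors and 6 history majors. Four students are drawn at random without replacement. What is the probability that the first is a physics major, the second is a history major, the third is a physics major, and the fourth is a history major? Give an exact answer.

Chain rule:
P = 4/10 × 6/9 × 3/8 × 5/7 = 360/5040 = 1/14.

1/14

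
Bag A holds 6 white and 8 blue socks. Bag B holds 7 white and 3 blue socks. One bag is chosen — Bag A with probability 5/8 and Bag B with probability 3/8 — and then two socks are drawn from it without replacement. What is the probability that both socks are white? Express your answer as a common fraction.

253/910

From Bag A: P(both white) = (6/14)(5/13) = 15/91.
From Bag B: P(both white) = (7/10)(6/9) = 7/15.
Total probability = (5/8)(15/91) + (3/8)(7/15) = 253/910.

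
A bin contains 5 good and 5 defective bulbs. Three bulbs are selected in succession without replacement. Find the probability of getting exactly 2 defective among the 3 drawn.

One ordering (defective drawn first) has probability 5/10 × 4/9 × 5/8 = 100/720 = 5/36.
There are C(3,2) = 3 such orderings, each equally likely, so P = 3 × 5/36 = 5/12.

5/12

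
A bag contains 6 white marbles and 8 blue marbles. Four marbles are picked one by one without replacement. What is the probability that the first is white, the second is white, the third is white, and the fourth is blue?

Multiply the probability of each draw given the previous ones:
P = 6/14 × 5/13 × 4/12 × 8/11 = 960/24024 = 40/1001.

40/1001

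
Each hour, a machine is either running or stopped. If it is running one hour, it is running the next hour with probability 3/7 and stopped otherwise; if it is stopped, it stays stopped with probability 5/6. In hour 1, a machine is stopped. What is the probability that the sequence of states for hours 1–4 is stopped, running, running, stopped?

2/49

Hour 1 is given. For each transition, use the conditional probability from the current state:
P(running | stopped) = 1/6; P(running | running) = 3/7; P(stopped | running) = 4/7.
P = 1/6 × 3/7 × 4/7 = 12/294 = 2/49.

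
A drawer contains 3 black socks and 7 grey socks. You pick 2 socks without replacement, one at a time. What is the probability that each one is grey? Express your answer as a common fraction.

P = 7/10 × 6/9 = 42/90 = 7/15.

7/15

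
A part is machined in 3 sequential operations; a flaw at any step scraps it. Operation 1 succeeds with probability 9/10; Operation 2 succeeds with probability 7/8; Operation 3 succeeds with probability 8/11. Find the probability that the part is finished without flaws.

63/110

The events are sequential, so multiply the conditional probabilities:
P = 9/10 × 7/8 × 8/11 = 504/880 = 63/110.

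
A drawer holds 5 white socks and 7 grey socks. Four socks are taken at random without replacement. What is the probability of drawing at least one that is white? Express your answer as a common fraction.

P(no white) = 7/12 × 6/11 × 5/10 × 4/9 = 840/11880 = 7/99.
P(at least one) = 1 − 7/99 = 92/99.

92/99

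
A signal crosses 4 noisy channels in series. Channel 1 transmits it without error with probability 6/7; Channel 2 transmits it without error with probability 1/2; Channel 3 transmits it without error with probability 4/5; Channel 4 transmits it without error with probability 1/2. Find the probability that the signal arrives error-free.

Multiplying along the chain,
P = 6/7 × 1/2 × 4/5 × 1/2 = 24/140 = 6/35.

6/35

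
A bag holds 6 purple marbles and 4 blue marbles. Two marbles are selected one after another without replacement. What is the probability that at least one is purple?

13/15

P(no purple) = 4/10 × 3/9 = 12/90 = 2/15.
P(at least one) = 1 − 2/15 = 13/15.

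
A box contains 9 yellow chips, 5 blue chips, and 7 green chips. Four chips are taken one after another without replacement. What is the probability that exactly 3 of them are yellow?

One ordering (yellow drawn first) has probability 9/21 × 8/20 × 7/19 × 12/18 = 6048/143640 = 4/95.
There are C(4,3) = 4 such orderings, each equally likely, so P = 4 × 4/95 = 16/95.

16/95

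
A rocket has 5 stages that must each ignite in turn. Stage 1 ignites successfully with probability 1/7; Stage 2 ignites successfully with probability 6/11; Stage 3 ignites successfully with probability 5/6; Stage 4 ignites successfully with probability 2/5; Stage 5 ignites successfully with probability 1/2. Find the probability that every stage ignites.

1/77

Multiplying along the chain,
P = 1/7 × 6/11 × 5/6 × 2/5 × 1/2 = 60/4620 = 1/77.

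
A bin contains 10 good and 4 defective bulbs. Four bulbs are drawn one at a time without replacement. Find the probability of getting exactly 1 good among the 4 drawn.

One ordering (good drawn first) has probability 10/14 × 4/13 × 3/12 × 2/11 = 240/24024 = 10/1001.
There are C(4,1) = 4 such orderings, each equally likely, so P = 4 × 10/1001 = 40/1001.

40/1001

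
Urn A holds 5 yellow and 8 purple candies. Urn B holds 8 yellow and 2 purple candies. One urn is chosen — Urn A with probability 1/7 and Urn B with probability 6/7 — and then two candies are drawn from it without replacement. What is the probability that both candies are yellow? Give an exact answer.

From Urn A: P(both yellow) = (5/13)(4/12) = 5/39.
From Urn B: P(both yellow) = (8/10)(7/9) = 28/45.
Total probability = (1/7)(5/39) + (6/7)(28/45) = 251/455.

251/455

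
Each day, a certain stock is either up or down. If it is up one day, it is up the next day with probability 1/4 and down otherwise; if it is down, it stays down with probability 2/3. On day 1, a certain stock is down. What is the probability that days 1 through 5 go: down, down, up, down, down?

1/9

Day 1 is given. For each transition, use the conditional probability from the current state:
P(down | down) = 2/3; P(up | down) = 1/3; P(down | up) = 3/4; P(down | down) = 2/3.
P = 2/3 × 1/3 × 3/4 × 2/3 = 12/108 = 1/9.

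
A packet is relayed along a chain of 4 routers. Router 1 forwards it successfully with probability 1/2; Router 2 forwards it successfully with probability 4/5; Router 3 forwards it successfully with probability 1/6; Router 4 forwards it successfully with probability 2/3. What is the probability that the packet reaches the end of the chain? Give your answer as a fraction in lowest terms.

Multiplying along the chain,
P = 1/2 × 4/5 × 1/6 × 2/3 = 8/180 = 2/45.

2/45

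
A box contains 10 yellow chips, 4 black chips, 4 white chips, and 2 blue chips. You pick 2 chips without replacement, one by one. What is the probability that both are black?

P = 4/20 × 3/19 = 12/380 = 3/95.

3/95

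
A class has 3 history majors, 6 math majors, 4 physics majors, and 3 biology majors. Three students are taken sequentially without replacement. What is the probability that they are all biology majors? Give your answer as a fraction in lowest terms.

1/560

P = 3/16 × 2/15 × 1/14 = 6/3360 = 1/560.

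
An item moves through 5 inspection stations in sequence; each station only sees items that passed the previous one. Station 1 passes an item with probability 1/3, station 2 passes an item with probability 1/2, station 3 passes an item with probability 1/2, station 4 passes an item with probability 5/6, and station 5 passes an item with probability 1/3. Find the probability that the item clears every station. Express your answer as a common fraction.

5/216

Multiplying along the chain,
P = 1/3 × 1/2 × 1/2 × 5/6 × 1/3 = 5/216.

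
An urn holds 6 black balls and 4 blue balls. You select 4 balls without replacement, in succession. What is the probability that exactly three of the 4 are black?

8/21

One ordering (black drawn first) has probability 6/10 × 5/9 × 4/8 × 4/7 = 480/5040 = 2/21.
There are C(4,3) = 4 such orderings, each equally likely, so P = 4 × 2/21 = 8/21.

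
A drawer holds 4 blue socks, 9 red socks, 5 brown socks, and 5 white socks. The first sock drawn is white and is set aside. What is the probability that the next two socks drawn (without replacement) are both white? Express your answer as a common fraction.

After the first draw, 4 of the remaining 22 socks are white.
P = 4/22 × 3/21 = 12/462 = 2/77.

2/77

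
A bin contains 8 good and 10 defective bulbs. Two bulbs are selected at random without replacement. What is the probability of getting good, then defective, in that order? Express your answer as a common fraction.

Chain rule:
P = 8/18 × 10/17 = 80/306 = 40/153.

40/153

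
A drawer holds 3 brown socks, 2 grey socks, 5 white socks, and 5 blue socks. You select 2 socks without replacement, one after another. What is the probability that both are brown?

P(all brown) = 3/15 × 2/14 = 6/210 = 1/35.

1/35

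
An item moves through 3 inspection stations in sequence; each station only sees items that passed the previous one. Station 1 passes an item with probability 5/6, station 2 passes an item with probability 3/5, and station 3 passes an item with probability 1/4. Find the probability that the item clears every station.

1/8

Multiplying along the chain,
P = 5/6 × 3/5 × 1/4 = 15/120 = 1/8.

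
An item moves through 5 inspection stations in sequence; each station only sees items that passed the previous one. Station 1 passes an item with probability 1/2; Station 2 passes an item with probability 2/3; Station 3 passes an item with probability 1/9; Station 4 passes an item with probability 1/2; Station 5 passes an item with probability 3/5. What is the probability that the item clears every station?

1/90

Multiplying along the chain,
P = 1/2 × 2/3 × 1/9 × 1/2 × 3/5 = 6/540 = 1/90.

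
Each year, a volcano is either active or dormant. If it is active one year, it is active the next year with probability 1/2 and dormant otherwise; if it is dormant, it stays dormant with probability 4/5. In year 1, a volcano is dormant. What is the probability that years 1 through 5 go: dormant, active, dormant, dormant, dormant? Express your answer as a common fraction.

8/125

Year 1 is given. For each transition, use the conditional probability from the current state:
P(active | dormant) = 1/5; P(dormant | active) = 1/2; P(dormant | dormant) = 4/5; P(dormant | dormant) = 4/5.
P = 1/5 × 1/2 × 4/5 × 4/5 = 16/250 = 8/125.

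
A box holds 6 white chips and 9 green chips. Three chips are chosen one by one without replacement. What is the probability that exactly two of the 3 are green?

216/455

One ordering (green drawn first) has probability 9/15 × 8/14 × 6/13 = 432/2730 = 72/455.
There are C(3,2) = 3 such orderings, each equally likely, so P = 3 × 72/455 = 216/455.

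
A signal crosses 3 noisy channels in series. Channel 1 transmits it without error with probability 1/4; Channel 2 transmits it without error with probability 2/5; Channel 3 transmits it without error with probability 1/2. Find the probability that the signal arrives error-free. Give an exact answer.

1/20

The events are sequential, so multiply the conditional probabilities:
P = 1/4 × 2/5 × 1/2 = 2/40 = 1/20.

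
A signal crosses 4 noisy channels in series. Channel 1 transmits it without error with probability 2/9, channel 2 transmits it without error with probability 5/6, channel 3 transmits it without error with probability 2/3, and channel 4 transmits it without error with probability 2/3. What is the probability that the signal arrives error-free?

20/243

Each stage is reached only if all earlier stages succeed, so
P = 2/9 × 5/6 × 2/3 × 2/3 = 40/486 = 20/243.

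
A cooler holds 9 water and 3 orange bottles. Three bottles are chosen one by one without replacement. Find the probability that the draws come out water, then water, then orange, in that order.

9/55

Each draw changes the counts, so multiply the conditional probabilities along the sequence:
P = 9/12 × 8/11 × 3/10 = 216/1320 = 9/55.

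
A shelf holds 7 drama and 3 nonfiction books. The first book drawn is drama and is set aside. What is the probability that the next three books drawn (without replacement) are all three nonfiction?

1/84

With the first book removed, 3 nonfiction remain out of 9.
P = 3/9 × 2/8 × 1/7 = 6/504 = 1/84.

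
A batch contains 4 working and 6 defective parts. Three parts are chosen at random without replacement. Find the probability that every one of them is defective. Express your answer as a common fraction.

1/6

P = 6/10 × 5/9 × 4/8 = 120/720 = 1/6.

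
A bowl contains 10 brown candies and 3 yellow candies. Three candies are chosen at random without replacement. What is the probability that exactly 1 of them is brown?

One ordering (brown drawn first) has probability 10/13 × 3/12 × 2/11 = 60/1716 = 5/143.
There are C(3,1) = 3 such orderings, each equally likely, so P = 3 × 5/143 = 15/143.

15/143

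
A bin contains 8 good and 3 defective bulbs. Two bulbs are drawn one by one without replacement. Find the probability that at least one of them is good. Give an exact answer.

52/55

P(no good) = 3/11 × 2/10 = 6/110 = 3/55.
P(at least one) = 1 − 3/55 = 52/55.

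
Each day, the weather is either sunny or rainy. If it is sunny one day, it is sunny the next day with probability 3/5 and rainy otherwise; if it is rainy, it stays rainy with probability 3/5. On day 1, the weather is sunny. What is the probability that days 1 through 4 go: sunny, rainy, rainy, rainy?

Day 1 is given. For each transition, use the conditional probability from the current state:
P(rainy | sunny) = 2/5; P(rainy | rainy) = 3/5; P(rainy | rainy) = 3/5.
P = 2/5 × 3/5 × 3/5 = 18/125.

18/125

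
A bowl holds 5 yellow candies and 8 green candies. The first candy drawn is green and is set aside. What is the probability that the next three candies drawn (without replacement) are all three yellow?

After the first draw, 5 of the remaining 12 candies are yellow.
P = 5/12 × 4/11 × 3/10 = 60/1320 = 1/22.

1/22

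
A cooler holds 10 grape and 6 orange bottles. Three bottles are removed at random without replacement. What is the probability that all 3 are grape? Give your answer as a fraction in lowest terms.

P = 10/16 × 9/15 × 8/14 = 720/3360 = 3/14.

3/14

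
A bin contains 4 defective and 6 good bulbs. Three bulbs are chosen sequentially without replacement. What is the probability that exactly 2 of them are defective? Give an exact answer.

One ordering (defective drawn first) has probability 4/10 × 3/9 × 6/8 = 72/720 = 1/10.
There are C(3,2) = 3 such orderings, each equally likely, so P = 3 × 1/10 = 3/10.

3/10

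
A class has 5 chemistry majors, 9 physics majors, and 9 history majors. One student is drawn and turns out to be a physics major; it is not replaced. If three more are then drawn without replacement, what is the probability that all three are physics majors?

After the first draw, 8 of the remaining 22 students are physics majors.
P = 8/22 × 7/21 × 6/20 = 336/9240 = 2/55.

2/55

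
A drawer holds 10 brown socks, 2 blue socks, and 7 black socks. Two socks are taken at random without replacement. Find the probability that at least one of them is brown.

P(no brown) = 9/19 × 8/18 = 72/342 = 4/19.
P(at least one) = 1 − 4/19 = 15/19.

15/19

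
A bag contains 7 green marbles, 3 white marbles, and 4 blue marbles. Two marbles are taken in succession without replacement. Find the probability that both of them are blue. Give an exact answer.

P(all blue) = 4/14 × 3/13 = 12/182 = 6/91.

6/91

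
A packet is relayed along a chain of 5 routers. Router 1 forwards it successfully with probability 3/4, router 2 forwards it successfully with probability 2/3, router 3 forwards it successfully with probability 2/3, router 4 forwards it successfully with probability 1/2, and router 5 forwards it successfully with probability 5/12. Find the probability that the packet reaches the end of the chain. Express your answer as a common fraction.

The events are sequential, so multiply the conditional probabilities:
P = 3/4 × 2/3 × 2/3 × 1/2 × 5/12 = 60/864 = 5/72.

5/72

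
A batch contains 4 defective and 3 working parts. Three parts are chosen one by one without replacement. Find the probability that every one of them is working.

1/35

P = 3/7 × 2/6 × 1/5 = 6/210 = 1/35.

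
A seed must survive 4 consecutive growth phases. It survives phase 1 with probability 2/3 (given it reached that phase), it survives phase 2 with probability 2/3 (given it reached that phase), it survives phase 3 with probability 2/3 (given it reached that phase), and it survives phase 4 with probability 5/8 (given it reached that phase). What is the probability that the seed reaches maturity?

Multiplying along the chain,
P = 2/3 × 2/3 × 2/3 × 5/8 = 40/216 = 5/27.

5/27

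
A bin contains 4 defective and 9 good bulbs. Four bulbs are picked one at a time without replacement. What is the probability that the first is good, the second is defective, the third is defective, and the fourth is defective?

9/715

Multiply the probability of each draw given the previous ones:
P = 9/13 × 4/12 × 3/11 × 2/10 = 216/17160 = 9/715.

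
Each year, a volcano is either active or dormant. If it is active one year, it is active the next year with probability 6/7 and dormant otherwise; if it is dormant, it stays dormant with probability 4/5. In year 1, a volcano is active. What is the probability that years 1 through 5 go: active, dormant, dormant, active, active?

24/1225

Year 1 is given. For each transition, use the conditional probability from the current state:
P(dormant | active) = 1/7; P(dormant | dormant) = 4/5; P(active | dormant) = 1/5; P(active | active) = 6/7.
P = 1/7 × 4/5 × 1/5 × 6/7 = 24/1225.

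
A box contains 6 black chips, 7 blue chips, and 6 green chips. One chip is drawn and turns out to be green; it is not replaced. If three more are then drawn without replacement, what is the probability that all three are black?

5/204

With the first chip removed, 6 black remain out of 18.
P = 6/18 × 5/17 × 4/16 = 120/4896 = 5/204.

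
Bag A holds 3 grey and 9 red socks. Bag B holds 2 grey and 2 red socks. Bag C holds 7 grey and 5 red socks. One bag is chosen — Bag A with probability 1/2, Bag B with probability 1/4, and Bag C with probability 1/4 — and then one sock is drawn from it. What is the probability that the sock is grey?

19/48

From Bag A: P(grey) = 3/12.
From Bag B: P(grey) = 2/4.
From Bag C: P(grey) = 7/12.
Total probability = (1/2)(3/12) + (1/4)(2/4) + (1/4)(7/12) = 19/48.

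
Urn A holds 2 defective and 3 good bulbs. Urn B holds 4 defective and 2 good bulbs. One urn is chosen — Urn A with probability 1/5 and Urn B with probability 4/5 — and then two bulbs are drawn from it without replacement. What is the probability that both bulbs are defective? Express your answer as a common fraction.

From Urn A: P(both defective) = (2/5)(1/4) = 1/10.
From Urn B: P(both defective) = (4/6)(3/5) = 2/5.
Total probability = (1/5)(1/10) + (4/5)(2/5) = 17/50.

17/50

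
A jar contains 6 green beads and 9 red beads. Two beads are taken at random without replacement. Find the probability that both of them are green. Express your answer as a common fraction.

1/7

P = 6/15 × 5/14 = 30/210 = 1/7.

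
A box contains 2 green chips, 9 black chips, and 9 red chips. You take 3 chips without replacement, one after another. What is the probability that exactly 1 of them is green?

One ordering (green drawn first) has probability 2/20 × 18/19 × 17/18 = 612/6840 = 17/190.
There are C(3,1) = 3 such orderings, each equally likely, so P = 3 × 17/190 = 51/190.

51/190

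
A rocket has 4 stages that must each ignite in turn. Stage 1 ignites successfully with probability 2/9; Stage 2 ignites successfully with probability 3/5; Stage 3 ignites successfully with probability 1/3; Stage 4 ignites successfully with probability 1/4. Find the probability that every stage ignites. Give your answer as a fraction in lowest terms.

Each stage is reached only if all earlier stages succeed, so
P = 2/9 × 3/5 × 1/3 × 1/4 = 6/540 = 1/90.

1/90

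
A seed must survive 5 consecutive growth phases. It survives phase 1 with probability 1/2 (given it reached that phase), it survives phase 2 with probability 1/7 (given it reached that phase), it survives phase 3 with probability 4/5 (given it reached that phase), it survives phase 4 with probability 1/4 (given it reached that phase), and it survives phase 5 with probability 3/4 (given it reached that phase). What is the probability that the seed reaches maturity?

3/280

Each stage is reached only if all earlier stages succeed, so
P = 1/2 × 1/7 × 4/5 × 1/4 × 3/4 = 12/1120 = 3/280.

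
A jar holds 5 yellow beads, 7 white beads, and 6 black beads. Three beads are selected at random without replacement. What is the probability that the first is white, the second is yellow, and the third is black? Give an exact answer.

Multiply the probability of each draw given the previous ones:
P = 7/18 × 5/17 × 6/16 = 210/4896 = 35/816.

35/816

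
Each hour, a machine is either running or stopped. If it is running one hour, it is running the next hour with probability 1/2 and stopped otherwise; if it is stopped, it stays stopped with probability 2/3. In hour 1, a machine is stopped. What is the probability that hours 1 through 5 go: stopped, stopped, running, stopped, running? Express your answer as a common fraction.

Hour 1 is given. For each transition, use the conditional probability from the current state:
P(stopped | stopped) = 2/3; P(running | stopped) = 1/3; P(stopped | running) = 1/2; P(running | stopped) = 1/3.
P = 2/3 × 1/3 × 1/2 × 1/3 = 2/54 = 1/27.

1/27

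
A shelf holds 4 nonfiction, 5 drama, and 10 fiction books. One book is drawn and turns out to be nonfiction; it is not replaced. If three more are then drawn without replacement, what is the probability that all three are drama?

5/408

After the first draw, 5 of the remaining 18 books are drama.
P = 5/18 × 4/17 × 3/16 = 60/4896 = 5/408.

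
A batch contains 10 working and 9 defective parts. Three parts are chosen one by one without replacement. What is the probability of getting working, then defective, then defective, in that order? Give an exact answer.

40/323

Multiply the probability of each draw given the previous ones:
P = 10/19 × 9/18 × 8/17 = 720/5814 = 40/323.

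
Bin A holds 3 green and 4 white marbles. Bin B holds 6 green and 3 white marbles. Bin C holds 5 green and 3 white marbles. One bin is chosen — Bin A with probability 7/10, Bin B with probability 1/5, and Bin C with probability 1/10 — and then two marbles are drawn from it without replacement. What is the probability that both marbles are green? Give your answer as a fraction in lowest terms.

From Bin A: P(both green) = (3/7)(2/6) = 1/7.
From Bin B: P(both green) = (6/9)(5/8) = 5/12.
From Bin C: P(both green) = (5/8)(4/7) = 5/14.
Total probability = (7/10)(1/7) + (1/5)(5/12) + (1/10)(5/14) = 23/105.

23/105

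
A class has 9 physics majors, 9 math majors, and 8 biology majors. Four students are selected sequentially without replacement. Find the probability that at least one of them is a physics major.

P(no physics majors) = 17/26 × 16/25 × 15/24 × 14/23 = 57120/358800 = 238/1495.
P(at least one) = 1 − 238/1495 = 1257/1495.

1257/1495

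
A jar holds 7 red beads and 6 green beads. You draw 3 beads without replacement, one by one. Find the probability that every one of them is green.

P(all green) = 6/13 × 5/12 × 4/11 = 120/1716 = 10/143.

10/143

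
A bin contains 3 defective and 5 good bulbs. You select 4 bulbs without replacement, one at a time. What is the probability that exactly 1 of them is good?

One ordering (good drawn first) has probability 5/8 × 3/7 × 2/6 × 1/5 = 30/1680 = 1/56.
There are C(4,1) = 4 such orderings, each equally likely, so P = 4 × 1/56 = 1/14.

1/14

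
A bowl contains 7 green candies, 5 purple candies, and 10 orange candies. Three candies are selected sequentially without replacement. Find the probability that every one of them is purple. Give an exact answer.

1/154

P(all purple) = 5/22 × 4/21 × 3/20 = 60/9240 = 1/154.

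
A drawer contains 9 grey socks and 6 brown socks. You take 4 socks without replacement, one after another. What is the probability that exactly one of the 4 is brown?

One ordering (brown drawn first) has probability 6/15 × 9/14 × 8/13 × 7/12 = 3024/32760 = 6/65.
There are C(4,1) = 4 such orderings, each equally likely, so P = 4 × 6/65 = 24/65.

24/65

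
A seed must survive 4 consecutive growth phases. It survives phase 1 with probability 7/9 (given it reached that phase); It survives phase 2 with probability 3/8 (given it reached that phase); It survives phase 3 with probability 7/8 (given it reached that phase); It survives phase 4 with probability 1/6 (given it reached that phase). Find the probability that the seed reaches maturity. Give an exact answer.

49/1152

Each stage is reached only if all earlier stages succeed, so
P = 7/9 × 3/8 × 7/8 × 1/6 = 147/3456 = 49/1152.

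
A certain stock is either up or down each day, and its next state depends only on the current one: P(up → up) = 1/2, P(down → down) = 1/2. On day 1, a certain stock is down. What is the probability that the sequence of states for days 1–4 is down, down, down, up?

1/8

Day 1 is given. For each transition, use the conditional probability from the current state:
P(down | down) = 1/2; P(down | down) = 1/2; P(up | down) = 1/2.
P = 1/2 × 1/2 × 1/2 = 1/8.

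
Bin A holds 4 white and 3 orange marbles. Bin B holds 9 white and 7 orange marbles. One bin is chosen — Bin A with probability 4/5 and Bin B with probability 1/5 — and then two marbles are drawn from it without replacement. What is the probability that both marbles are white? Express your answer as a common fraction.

101/350

From Bin A: P(both white) = (4/7)(3/6) = 2/7.
From Bin B: P(both white) = (9/16)(8/15) = 3/10.
Total probability = (4/5)(2/7) + (1/5)(3/10) = 101/350.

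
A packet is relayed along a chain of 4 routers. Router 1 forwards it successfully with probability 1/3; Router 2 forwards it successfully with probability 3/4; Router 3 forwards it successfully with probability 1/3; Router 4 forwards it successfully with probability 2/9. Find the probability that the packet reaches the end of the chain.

1/54

Each stage is reached only if all earlier stages succeed, so
P = 1/3 × 3/4 × 1/3 × 2/9 = 6/324 = 1/54.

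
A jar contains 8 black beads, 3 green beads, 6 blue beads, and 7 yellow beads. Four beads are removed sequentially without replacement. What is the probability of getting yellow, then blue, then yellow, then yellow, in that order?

Multiply the probability of each draw given the previous ones:
P = 7/24 × 6/23 × 6/22 × 5/21 = 1260/255024 = 5/1012.

5/1012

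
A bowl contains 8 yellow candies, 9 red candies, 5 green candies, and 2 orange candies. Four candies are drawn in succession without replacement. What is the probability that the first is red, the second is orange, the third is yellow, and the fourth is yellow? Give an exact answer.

Multiply the probability of each draw given the previous ones:
P = 9/24 × 2/23 × 8/22 × 7/21 = 1008/255024 = 1/253.

1/253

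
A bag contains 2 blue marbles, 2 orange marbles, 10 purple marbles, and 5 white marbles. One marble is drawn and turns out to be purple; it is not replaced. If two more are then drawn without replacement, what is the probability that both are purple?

With the first marble removed, 9 purple remain out of 18.
P = 9/18 × 8/17 = 72/306 = 4/17.

4/17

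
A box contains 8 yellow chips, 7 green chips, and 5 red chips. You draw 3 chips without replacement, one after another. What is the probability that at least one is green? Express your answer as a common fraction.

P(no green) = 13/20 × 12/19 × 11/18 = 1716/6840 = 143/570.
P(at least one) = 1 − 143/570 = 427/570.

427/570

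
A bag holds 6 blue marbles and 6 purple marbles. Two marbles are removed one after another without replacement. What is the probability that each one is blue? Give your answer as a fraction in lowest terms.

5/22

P(every draw is blue) = 6/12 × 5/11 = 30/132 = 5/22.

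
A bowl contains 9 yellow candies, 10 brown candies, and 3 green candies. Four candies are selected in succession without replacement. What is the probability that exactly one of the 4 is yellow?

234/665

One ordering (yellow drawn first) has probability 9/22 × 13/21 × 12/20 × 11/19 = 15444/175560 = 117/1330.
There are C(4,1) = 4 such orderings, each equally likely, so P = 4 × 117/1330 = 234/665.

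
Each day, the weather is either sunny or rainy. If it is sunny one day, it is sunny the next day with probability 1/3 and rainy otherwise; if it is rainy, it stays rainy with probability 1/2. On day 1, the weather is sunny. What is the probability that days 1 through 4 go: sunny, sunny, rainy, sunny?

Day 1 is given. For each transition, use the conditional probability from the current state:
P(sunny | sunny) = 1/3; P(rainy | sunny) = 2/3; P(sunny | rainy) = 1/2.
P = 1/3 × 2/3 × 1/2 = 2/18 = 1/9.

1/9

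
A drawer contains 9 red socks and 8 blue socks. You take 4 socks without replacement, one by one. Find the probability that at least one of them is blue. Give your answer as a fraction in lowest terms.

161/170

P(no blue) = 9/17 × 8/16 × 7/15 × 6/14 = 3024/57120 = 9/170.
P(at least one) = 1 − 9/170 = 161/170.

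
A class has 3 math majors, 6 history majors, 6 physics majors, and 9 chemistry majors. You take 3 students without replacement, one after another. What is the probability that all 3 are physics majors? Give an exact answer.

5/506

P = 6/24 × 5/23 × 4/22 = 120/12144 = 5/506.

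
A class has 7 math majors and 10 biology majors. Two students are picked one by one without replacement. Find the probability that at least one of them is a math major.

P(no math majors) = 10/17 × 9/16 = 90/272 = 45/136.
P(at least one) = 1 − 45/136 = 91/136.

91/136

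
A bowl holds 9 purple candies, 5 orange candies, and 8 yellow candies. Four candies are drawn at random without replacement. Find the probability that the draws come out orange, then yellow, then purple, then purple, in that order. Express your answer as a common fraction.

Each draw changes the counts, so multiply the conditional probabilities along the sequence:
P = 5/22 × 8/21 × 9/20 × 8/19 = 2880/175560 = 24/1463.

24/1463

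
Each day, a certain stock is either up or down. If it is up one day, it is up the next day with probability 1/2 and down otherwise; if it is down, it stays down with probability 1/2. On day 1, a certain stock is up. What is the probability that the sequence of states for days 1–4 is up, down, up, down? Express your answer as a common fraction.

1/8

Day 1 is given. For each transition, use the conditional probability from the current state:
P(down | up) = 1/2; P(up | down) = 1/2; P(down | up) = 1/2.
P = 1/2 × 1/2 × 1/2 = 1/8.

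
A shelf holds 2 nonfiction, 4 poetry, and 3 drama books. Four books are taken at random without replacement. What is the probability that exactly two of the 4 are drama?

5/14

One ordering (drama drawn first) has probability 3/9 × 2/8 × 6/7 × 5/6 = 180/3024 = 5/84.
There are C(4,2) = 6 such orderings, each equally likely, so P = 6 × 5/84 = 5/14.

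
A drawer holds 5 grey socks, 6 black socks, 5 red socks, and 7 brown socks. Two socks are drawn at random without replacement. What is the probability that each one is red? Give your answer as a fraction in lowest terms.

10/253

P = 5/23 × 4/22 = 20/506 = 10/253.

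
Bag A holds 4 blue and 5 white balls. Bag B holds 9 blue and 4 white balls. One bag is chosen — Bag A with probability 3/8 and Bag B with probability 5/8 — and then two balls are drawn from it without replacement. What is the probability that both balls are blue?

From Bag A: P(both blue) = (4/9)(3/8) = 1/6.
From Bag B: P(both blue) = (9/13)(8/12) = 6/13.
Total probability = (3/8)(1/6) + (5/8)(6/13) = 73/208.

73/208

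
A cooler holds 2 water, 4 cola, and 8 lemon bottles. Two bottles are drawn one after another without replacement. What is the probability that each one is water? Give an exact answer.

P(all water) = 2/14 × 1/13 = 2/182 = 1/91.

1/91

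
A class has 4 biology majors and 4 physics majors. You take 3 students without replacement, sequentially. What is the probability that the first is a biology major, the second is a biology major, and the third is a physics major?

Each draw changes the counts, so multiply the conditional probabilities along the sequence:
P = 4/8 × 3/7 × 4/6 = 48/336 = 1/7.

1/7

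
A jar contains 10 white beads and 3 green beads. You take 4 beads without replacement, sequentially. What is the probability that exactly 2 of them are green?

One ordering (green drawn first) has probability 3/13 × 2/12 × 10/11 × 9/10 = 540/17160 = 9/286.
There are C(4,2) = 6 such orderings, each equally likely, so P = 6 × 9/286 = 27/143.

27/143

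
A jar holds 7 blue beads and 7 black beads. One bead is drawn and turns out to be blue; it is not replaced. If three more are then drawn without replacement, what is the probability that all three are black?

35/286

After the first draw, 7 of the remaining 13 beads are black.
P = 7/13 × 6/12 × 5/11 = 210/1716 = 35/286.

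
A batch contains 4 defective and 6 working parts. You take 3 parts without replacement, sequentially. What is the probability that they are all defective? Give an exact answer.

1/30

P = 4/10 × 3/9 × 2/8 = 24/720 = 1/30.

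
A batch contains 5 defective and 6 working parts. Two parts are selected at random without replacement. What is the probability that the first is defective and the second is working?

3/11

Multiply the probability of each draw given the previous ones:
P = 5/11 × 6/10 = 30/110 = 3/11.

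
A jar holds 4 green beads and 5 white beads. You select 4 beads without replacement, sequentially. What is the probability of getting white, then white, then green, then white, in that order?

5/63

Chain rule:
P = 5/9 × 4/8 × 4/7 × 3/6 = 240/3024 = 5/63.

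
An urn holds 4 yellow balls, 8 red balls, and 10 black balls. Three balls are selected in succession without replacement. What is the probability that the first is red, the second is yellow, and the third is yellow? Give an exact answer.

Chain rule:
P = 8/22 × 4/21 × 3/20 = 96/9240 = 4/385.

4/385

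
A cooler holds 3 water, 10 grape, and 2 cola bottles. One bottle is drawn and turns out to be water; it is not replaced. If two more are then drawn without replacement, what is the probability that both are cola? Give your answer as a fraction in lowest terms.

1/91

With the first bottle removed, 2 cola remain out of 14.
P = 2/14 × 1/13 = 2/182 = 1/91.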